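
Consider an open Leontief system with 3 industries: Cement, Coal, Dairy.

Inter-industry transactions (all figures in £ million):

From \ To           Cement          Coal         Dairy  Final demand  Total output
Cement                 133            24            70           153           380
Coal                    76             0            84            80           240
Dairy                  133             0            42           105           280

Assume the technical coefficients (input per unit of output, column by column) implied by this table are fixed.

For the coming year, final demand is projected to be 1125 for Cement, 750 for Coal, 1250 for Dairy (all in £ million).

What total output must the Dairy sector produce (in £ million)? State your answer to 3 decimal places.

x_3 = 2760.000

Technical coefficients a_ij = z_ij / X_j:
  a_11 = 133/380 = 0.35, a_21 = 76/380 = 0.20, a_31 = 133/380 = 0.35
  a_12 = 24/240 = 0.10, a_22 = 0/240 = 0.00, a_32 = 0/240 = 0.00
  a_13 = 70/280 = 0.25, a_23 = 84/280 = 0.30, a_33 = 42/280 = 0.15
I − A =
  [   0.65    -0.10    -0.25]
  [  -0.20     1.00    -0.30]
  [  -0.35     0.00     0.85]
Cofactors of I−A, C_ij = (−1)^(i+j)·(minor ij) (rows/columns in the sector order above):
  C_11 = (1.00)(0.85) − (-0.30)(0.00) = 0.8500
  C_12 = −[(-0.20)(0.85) − (-0.30)(-0.35)] = 0.2750
  C_13 = (-0.20)(0.00) − (1.00)(-0.35) = 0.3500
  C_21 = −[(-0.10)(0.85) − (-0.25)(0.00)] = 0.0850
  C_22 = (0.65)(0.85) − (-0.25)(-0.35) = 0.4650
  C_23 = −[(0.65)(0.00) − (-0.10)(-0.35)] = 0.0350
  C_31 = (-0.10)(-0.30) − (-0.25)(1.00) = 0.2800
  C_32 = −[(0.65)(-0.30) − (-0.25)(-0.20)] = 0.2450
  C_33 = (0.65)(1.00) − (-0.10)(-0.20) = 0.6300
det(I−A) = Σ_j (I−A)_1j·C_1j = (0.65)(0.8500) + (-0.10)(0.2750) + (-0.25)(0.3500) = 0.4375
adj(I−A) = Cᵀ =
  [ 0.8500   0.0850   0.2800]
  [ 0.2750   0.4650   0.2450]
  [ 0.3500   0.0350   0.6300]
(I − A)⁻¹ = adj(I−A) / det(I−A) ≈
  [   1.9429     0.1943     0.6400]
  [   0.6286     1.0629     0.5600]
  [   0.8000     0.0800     1.4400]
x = (I − A)⁻¹ d = adj(I−A)·d / det(I−A), with det(I−A) = 0.4375:
  x_1 = (0.8500·1125 + 0.0850·750 + 0.2800·1250) / 0.4375 = 1370.00 / 0.4375 ≈ 3131.429
  x_2 = (0.2750·1125 + 0.4650·750 + 0.2450·1250) / 0.4375 = 964.375 / 0.4375 ≈ 2204.286
  x_3 = (0.3500·1125 + 0.0350·750 + 0.6300·1250) / 0.4375 = 1207.50 / 0.4375 = 2760.000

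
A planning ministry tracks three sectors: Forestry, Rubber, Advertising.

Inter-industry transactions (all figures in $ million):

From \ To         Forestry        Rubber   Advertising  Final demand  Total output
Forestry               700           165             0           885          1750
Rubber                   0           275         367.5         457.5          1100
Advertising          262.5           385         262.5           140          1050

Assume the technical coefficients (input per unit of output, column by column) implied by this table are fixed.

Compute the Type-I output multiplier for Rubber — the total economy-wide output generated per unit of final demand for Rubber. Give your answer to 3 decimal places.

m_2 = 3.104

Technical coefficients a_ij = z_ij / X_j:
  a_11 = 700/1750 = 0.40, a_21 = 0/1750 = 0.00, a_31 = 262.5/1750 = 0.15
  a_12 = 165/1100 = 0.15, a_22 = 275/1100 = 0.25, a_32 = 385/1100 = 0.35
  a_13 = 0/1050 = 0.00, a_23 = 367.5/1050 = 0.35, a_33 = 262.5/1050 = 0.25
I − A =
  [   0.60    -0.15     0.00]
  [   0.00     0.75    -0.35]
  [  -0.15    -0.35     0.75]
Cofactors of I−A, C_ij = (−1)^(i+j)·(minor ij) (rows/columns in the sector order above):
  C_11 = (0.75)(0.75) − (-0.35)(-0.35) = 0.4400
  C_12 = −[(0.00)(0.75) − (-0.35)(-0.15)] = 0.0525
  C_13 = (0.00)(-0.35) − (0.75)(-0.15) = 0.1125
  C_21 = −[(-0.15)(0.75) − (0.00)(-0.35)] = 0.1125
  C_22 = (0.60)(0.75) − (0.00)(-0.15) = 0.4500
  C_23 = −[(0.60)(-0.35) − (-0.15)(-0.15)] = 0.2325
  C_31 = (-0.15)(-0.35) − (0.00)(0.75) = 0.0525
  C_32 = −[(0.60)(-0.35) − (0.00)(0.00)] = 0.2100
  C_33 = (0.60)(0.75) − (-0.15)(0.00) = 0.4500
det(I−A) = Σ_j (I−A)_1j·C_1j = (0.60)(0.4400) + (-0.15)(0.0525) + (0.00)(0.1125) = 0.256125
adj(I−A) = Cᵀ =
  [ 0.4400   0.1125   0.0525]
  [ 0.0525   0.4500   0.2100]
  [ 0.1125   0.2325   0.4500]
(I − A)⁻¹ = adj(I−A) / det(I−A) ≈
  [   1.7179     0.4392     0.2050]
  [   0.2050     1.7570     0.8199]
  [   0.4392     0.9078     1.7570]
The output multiplier for sector j is the column-j sum of the Leontief inverse (I − A)⁻¹ = adj(I−A) / det(I−A).
Column 2 of adj(I−A): (0.1125, 0.4500, 0.2325); det(I−A) = 0.256125.
m_2 = (0.1125 + 0.4500 + 0.2325) / 0.256125 = 0.795 / 0.256125 ≈ 3.104.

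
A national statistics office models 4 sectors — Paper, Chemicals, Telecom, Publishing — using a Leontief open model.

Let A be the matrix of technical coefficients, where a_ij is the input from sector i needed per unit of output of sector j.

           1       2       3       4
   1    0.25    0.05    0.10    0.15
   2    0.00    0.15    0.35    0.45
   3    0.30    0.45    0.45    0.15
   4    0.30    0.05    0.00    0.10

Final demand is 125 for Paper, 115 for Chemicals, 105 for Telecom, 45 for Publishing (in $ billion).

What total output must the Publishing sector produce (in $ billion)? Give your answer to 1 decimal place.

x_4 = 216.2

I − A =
  [   0.75    -0.05    -0.10    -0.15]
  [   0.00     0.85    -0.35    -0.45]
  [  -0.30    -0.45     0.55    -0.15]
  [  -0.30    -0.05     0.00     0.90]
Compute the cofactors C_ij = (−1)^(i+j)·(3×3 minor ij) of I−A; the adjugate is their transpose:
adj(I−A) = Cᵀ =
  [ 0.264000   0.070125   0.092625   0.094500]
  [ 0.184500   0.315000   0.234000   0.227250]
  [ 0.321750   0.307125   0.511875   0.292500]
  [ 0.098250   0.040875   0.043875   0.201750]
det(I−A) = Σ_j (I−A)_1j·C_1j = (0.75)(0.264000) + (-0.05)(0.184500) + (-0.10)(0.321750) + (-0.15)(0.098250) = 0.1418625
(I − A)⁻¹ = adj(I−A) / det(I−A) ≈
  [   1.8610     0.4943     0.6529     0.6661]
  [   1.3006     2.2205     1.6495     1.6019]
  [   2.2680     2.1649     3.6082     2.0619]
  [   0.6926     0.2881     0.3093     1.4222]
x = (I − A)⁻¹ d = adj(I−A)·d / det(I−A), with det(I−A) = 0.1418625:
  x_1 = (0.264000·125 + 0.070125·115 + 0.092625·105 + 0.094500·45) / 0.1418625 = 55.0425 / 0.1418625 ≈ 388.0
  x_2 = (0.184500·125 + 0.315000·115 + 0.234000·105 + 0.227250·45) / 0.1418625 = 94.08375 / 0.1418625 ≈ 663.2
  x_3 = (0.321750·125 + 0.307125·115 + 0.511875·105 + 0.292500·45) / 0.1418625 = 142.4475 / 0.1418625 ≈ 1004.1
  x_4 = (0.098250·125 + 0.040875·115 + 0.043875·105 + 0.201750·45) / 0.1418625 = 30.6675 / 0.1418625 ≈ 216.2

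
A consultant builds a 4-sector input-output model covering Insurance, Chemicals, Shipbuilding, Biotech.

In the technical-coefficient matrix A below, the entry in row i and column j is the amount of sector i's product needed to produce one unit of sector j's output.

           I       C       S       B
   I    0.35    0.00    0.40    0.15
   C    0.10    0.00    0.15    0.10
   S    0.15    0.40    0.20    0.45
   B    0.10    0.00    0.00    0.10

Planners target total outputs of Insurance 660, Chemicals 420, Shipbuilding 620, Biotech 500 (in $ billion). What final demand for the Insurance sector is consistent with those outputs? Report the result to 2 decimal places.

d_I = 106.00

I − A =
  [   0.65     0.00    -0.40    -0.15]
  [  -0.10     1.00    -0.15    -0.10]
  [  -0.15    -0.40     0.80    -0.45]
  [  -0.10     0.00     0.00     0.90]
d = (I − A) x:
  d_I = (+0.65)·660 + (+0.00)·420 + (-0.40)·620 + (-0.15)·500 = 106.00
  d_C = (-0.10)·660 + (+1.00)·420 + (-0.15)·620 + (-0.10)·500 = 211.00
  d_S = (-0.15)·660 + (-0.40)·420 + (+0.80)·620 + (-0.45)·500 = 4.00
  d_B = (-0.10)·660 + (+0.00)·420 + (+0.00)·620 + (+0.90)·500 = 384.00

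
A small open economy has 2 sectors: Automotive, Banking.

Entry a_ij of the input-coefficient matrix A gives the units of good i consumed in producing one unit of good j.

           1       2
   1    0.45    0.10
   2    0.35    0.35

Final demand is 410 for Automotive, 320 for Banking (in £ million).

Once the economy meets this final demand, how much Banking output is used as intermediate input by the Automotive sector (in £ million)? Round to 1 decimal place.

z_21 = 324.0

I − A =
  [   0.55    -0.10]
  [  -0.35     0.65]
det(I−A) = (0.55)(0.65) − (-0.10)(-0.35) = 0.3225
adj(I−A) = [[0.65, 0.10], [0.35, 0.55]]
(I − A)⁻¹ = adj(I−A) / det(I−A) ≈
  [   2.0155     0.3101]
  [   1.0853     1.7054]
First solve x = (I − A)⁻¹ d = adj(I−A)·d / det(I−A); in particular x_1 = (0.65·410 + 0.10·320) / 0.3225 = 298.50 / 0.3225 ≈ 925.581.
Intermediate flow from 2 to 1: z_21 = a_21 · x_1 = 0.35 × 298.50 / 0.3225 = 104.475 / 0.3225 ≈ 324.0.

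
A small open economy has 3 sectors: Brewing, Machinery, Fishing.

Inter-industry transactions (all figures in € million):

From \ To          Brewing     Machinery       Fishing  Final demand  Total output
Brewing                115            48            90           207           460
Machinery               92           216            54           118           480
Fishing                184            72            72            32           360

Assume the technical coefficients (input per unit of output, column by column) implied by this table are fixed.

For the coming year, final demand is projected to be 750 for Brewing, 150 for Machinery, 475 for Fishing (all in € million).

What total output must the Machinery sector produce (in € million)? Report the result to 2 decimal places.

Technical coefficients a_ij = z_ij / X_j:
  a_BB = 115/460 = 0.25, a_MB = 92/460 = 0.20, a_FB = 184/460 = 0.40
  a_BM = 48/480 = 0.10, a_MM = 216/480 = 0.45, a_FM = 72/480 = 0.15
  a_BF = 90/360 = 0.25, a_MF = 54/360 = 0.15, a_FF = 72/360 = 0.20
I − A =
  [   0.75    -0.10    -0.25]
  [  -0.20     0.55    -0.15]
  [  -0.40    -0.15     0.80]
Cofactors of I−A, C_ij = (−1)^(i+j)·(minor ij) (rows/columns in the sector order above):
  C_11 = (0.55)(0.80) − (-0.15)(-0.15) = 0.4175
  C_12 = −[(-0.20)(0.80) − (-0.15)(-0.40)] = 0.2200
  C_13 = (-0.20)(-0.15) − (0.55)(-0.40) = 0.2500
  C_21 = −[(-0.10)(0.80) − (-0.25)(-0.15)] = 0.1175
  C_22 = (0.75)(0.80) − (-0.25)(-0.40) = 0.5000
  C_23 = −[(0.75)(-0.15) − (-0.10)(-0.40)] = 0.1525
  C_31 = (-0.10)(-0.15) − (-0.25)(0.55) = 0.1525
  C_32 = −[(0.75)(-0.15) − (-0.25)(-0.20)] = 0.1625
  C_33 = (0.75)(0.55) − (-0.10)(-0.20) = 0.3925
det(I−A) = Σ_j (I−A)_1j·C_1j = (0.75)(0.4175) + (-0.10)(0.2200) + (-0.25)(0.2500) = 0.228625
adj(I−A) = Cᵀ =
  [ 0.4175   0.1175   0.1525]
  [ 0.2200   0.5000   0.1625]
  [ 0.2500   0.1525   0.3925]
(I − A)⁻¹ = adj(I−A) / det(I−A) ≈
  [   1.8261     0.5139     0.6670]
  [   0.9623     2.1870     0.7108]
  [   1.0935     0.6670     1.7168]
x = (I − A)⁻¹ d = adj(I−A)·d / det(I−A), with det(I−A) = 0.228625:
  x_B = (0.4175·750 + 0.1175·150 + 0.1525·475) / 0.228625 = 403.1875 / 0.228625 ≈ 1763.53
  x_M = (0.2200·750 + 0.5000·150 + 0.1625·475) / 0.228625 = 317.1875 / 0.228625 ≈ 1387.37
  x_F = (0.2500·750 + 0.1525·150 + 0.3925·475) / 0.228625 = 396.8125 / 0.228625 ≈ 1735.65

x_M = 1387.37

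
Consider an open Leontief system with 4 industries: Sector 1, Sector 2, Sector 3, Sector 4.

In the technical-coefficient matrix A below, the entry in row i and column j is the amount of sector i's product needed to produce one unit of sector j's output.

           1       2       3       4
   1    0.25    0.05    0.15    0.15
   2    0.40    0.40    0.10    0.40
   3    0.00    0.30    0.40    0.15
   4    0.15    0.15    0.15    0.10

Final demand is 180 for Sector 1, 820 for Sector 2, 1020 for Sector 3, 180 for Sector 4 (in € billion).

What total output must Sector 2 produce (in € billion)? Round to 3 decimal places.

I − A =
  [   0.75    -0.05    -0.15    -0.15]
  [  -0.40     0.60    -0.10    -0.40]
  [   0.00    -0.30     0.60    -0.15]
  [  -0.15    -0.15    -0.15     0.90]
Compute the cofactors C_ij = (−1)^(i+j)·(3×3 minor ij) of I−A; the adjugate is their transpose:
adj(I−A) = Cᵀ =
  [ 0.22725   0.09000   0.09525   0.09375]
  [ 0.24525   0.37125   0.18225   0.23625]
  [ 0.14850   0.21375   0.31650   0.17250]
  [ 0.10350   0.11250   0.09900   0.21750]
det(I−A) = Σ_j (I−A)_1j·C_1j = (0.75)(0.22725) + (-0.05)(0.24525) + (-0.15)(0.14850) + (-0.15)(0.10350) = 0.120375
(I − A)⁻¹ = adj(I−A) / det(I−A) ≈
  [   1.8879     0.7477     0.7913     0.7788]
  [   2.0374     3.0841     1.5140     1.9626]
  [   1.2336     1.7757     2.6293     1.4330]
  [   0.8598     0.9346     0.8224     1.8069]
x = (I − A)⁻¹ d = adj(I−A)·d / det(I−A), with det(I−A) = 0.120375:
  x_1 = (0.22725·180 + 0.09000·820 + 0.09525·1020 + 0.09375·180) / 0.120375 = 228.735 / 0.120375 ≈ 1900.187
  x_2 = (0.24525·180 + 0.37125·820 + 0.18225·1020 + 0.23625·180) / 0.120375 = 576.99 / 0.120375 ≈ 4793.271
  x_3 = (0.14850·180 + 0.21375·820 + 0.31650·1020 + 0.17250·180) / 0.120375 = 555.885 / 0.120375 ≈ 4617.944
  x_4 = (0.10350·180 + 0.11250·820 + 0.09900·1020 + 0.21750·180) / 0.120375 = 251.01 / 0.120375 ≈ 2085.234

x_2 = 4793.271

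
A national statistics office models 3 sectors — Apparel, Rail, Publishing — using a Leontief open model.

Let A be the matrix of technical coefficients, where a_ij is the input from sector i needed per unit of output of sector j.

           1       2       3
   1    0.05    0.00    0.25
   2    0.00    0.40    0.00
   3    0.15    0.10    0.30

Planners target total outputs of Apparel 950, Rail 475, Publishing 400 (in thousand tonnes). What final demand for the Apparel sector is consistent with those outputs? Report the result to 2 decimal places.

d_1 = 802.50

I − A =
  [   0.95     0.00    -0.25]
  [   0.00     0.60     0.00]
  [  -0.15    -0.10     0.70]
d = (I − A) x:
  d_1 = (+0.95)·950 + (+0.00)·475 + (-0.25)·400 = 802.50
  d_2 = (+0.00)·950 + (+0.60)·475 + (+0.00)·400 = 285.00
  d_3 = (-0.15)·950 + (-0.10)·475 + (+0.70)·400 = 90.00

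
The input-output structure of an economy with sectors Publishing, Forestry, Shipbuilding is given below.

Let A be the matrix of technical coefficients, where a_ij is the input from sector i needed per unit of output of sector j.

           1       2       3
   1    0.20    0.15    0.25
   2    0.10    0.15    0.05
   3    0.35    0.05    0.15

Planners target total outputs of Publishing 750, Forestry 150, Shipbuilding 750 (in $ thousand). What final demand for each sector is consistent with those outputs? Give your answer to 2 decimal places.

d_1 = 390.00, d_2 = 15.00, d_3 = 367.50

I − A =
  [   0.80    -0.15    -0.25]
  [  -0.10     0.85    -0.05]
  [  -0.35    -0.05     0.85]
d = (I − A) x:
  d_1 = (+0.80)·750 + (-0.15)·150 + (-0.25)·750 = 390.00
  d_2 = (-0.10)·750 + (+0.85)·150 + (-0.05)·750 = 15.00
  d_3 = (-0.35)·750 + (-0.05)·150 + (+0.85)·750 = 367.50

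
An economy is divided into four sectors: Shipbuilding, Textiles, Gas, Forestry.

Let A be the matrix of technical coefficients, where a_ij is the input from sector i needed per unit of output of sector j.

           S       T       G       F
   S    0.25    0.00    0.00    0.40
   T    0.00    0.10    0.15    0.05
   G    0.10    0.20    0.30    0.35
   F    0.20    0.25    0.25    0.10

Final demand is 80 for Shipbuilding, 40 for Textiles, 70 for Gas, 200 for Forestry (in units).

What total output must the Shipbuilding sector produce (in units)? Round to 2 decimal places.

I − A =
  [   0.75     0.00     0.00    -0.40]
  [   0.00     0.90    -0.15    -0.05]
  [  -0.10    -0.20     0.70    -0.35]
  [  -0.20    -0.25    -0.25     0.90]
Compute the cofactors C_ij = (−1)^(i+j)·(3×3 minor ij) of I−A; the adjugate is their transpose:
adj(I−A) = Cᵀ =
  [ 0.436875   0.090000   0.105000   0.240000]
  [ 0.032250   0.340875   0.098625   0.071625]
  [ 0.144750   0.194625   0.526125   0.279750]
  [ 0.146250   0.168750   0.196875   0.450000]
det(I−A) = Σ_j (I−A)_1j·C_1j = (0.75)(0.436875) + (0.00)(0.032250) + (0.00)(0.144750) + (-0.40)(0.146250) = 0.26915625
(I − A)⁻¹ = adj(I−A) / det(I−A) ≈
  [   1.6231     0.3344     0.3901     0.8917]
  [   0.1198     1.2665     0.3664     0.2661]
  [   0.5378     0.7231     1.9547     1.0394]
  [   0.5434     0.6270     0.7315     1.6719]
x = (I − A)⁻¹ d = adj(I−A)·d / det(I−A), with det(I−A) = 0.26915625:
  x_S = (0.436875·80 + 0.090000·40 + 0.105000·70 + 0.240000·200) / 0.26915625 = 93.90 / 0.26915625 ≈ 348.87
  x_T = (0.032250·80 + 0.340875·40 + 0.098625·70 + 0.071625·200) / 0.26915625 = 37.44375 / 0.26915625 ≈ 139.12
  x_G = (0.144750·80 + 0.194625·40 + 0.526125·70 + 0.279750·200) / 0.26915625 = 112.14375 / 0.26915625 ≈ 416.65
  x_F = (0.146250·80 + 0.168750·40 + 0.196875·70 + 0.450000·200) / 0.26915625 = 122.23125 / 0.26915625 ≈ 454.13

x_S = 348.87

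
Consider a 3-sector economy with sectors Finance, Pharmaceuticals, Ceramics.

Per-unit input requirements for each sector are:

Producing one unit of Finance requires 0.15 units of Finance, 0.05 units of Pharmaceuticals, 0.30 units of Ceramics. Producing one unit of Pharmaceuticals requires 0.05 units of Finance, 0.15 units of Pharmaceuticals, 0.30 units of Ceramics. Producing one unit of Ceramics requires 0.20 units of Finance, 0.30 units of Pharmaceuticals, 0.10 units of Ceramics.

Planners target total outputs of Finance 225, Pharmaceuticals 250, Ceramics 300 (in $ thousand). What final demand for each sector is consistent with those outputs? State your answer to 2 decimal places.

I − A =
  [   0.85    -0.05    -0.20]
  [  -0.05     0.85    -0.30]
  [  -0.30    -0.30     0.90]
d = (I − A) x:
  d_1 = (+0.85)·225 + (-0.05)·250 + (-0.20)·300 = 118.75
  d_2 = (-0.05)·225 + (+0.85)·250 + (-0.30)·300 = 111.25
  d_3 = (-0.30)·225 + (-0.30)·250 + (+0.90)·300 = 127.50

d_1 = 118.75, d_2 = 111.25, d_3 = 127.50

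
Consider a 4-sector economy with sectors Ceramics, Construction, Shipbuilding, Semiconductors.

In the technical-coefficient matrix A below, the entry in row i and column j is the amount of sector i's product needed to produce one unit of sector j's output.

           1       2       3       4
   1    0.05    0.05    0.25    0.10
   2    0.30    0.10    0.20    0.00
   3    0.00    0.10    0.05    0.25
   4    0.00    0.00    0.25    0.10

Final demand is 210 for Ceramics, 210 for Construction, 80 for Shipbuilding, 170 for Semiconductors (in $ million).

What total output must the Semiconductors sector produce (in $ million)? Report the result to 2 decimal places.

x_4 = 241.02

I − A =
  [   0.95    -0.05    -0.25    -0.10]
  [  -0.30     0.90    -0.20     0.00]
  [   0.00    -0.10     0.95    -0.25]
  [   0.00     0.00    -0.25     0.90]
Compute the cofactors C_ij = (−1)^(i+j)·(3×3 minor ij) of I−A; the adjugate is their transpose:
adj(I−A) = Cᵀ =
  [ 0.695250   0.064625   0.234000   0.142250]
  [ 0.237750   0.752875   0.246000   0.094750]
  [ 0.027000   0.085500   0.756000   0.213000]
  [ 0.007500   0.023750   0.210000   0.771500]
det(I−A) = Σ_j (I−A)_1j·C_1j = (0.95)(0.695250) + (-0.05)(0.237750) + (-0.25)(0.027000) + (-0.10)(0.007500) = 0.6411
(I − A)⁻¹ = adj(I−A) / det(I−A) ≈
  [   1.0845     0.1008     0.3650     0.2219]
  [   0.3708     1.1743     0.3837     0.1478]
  [   0.0421     0.1334     1.1792     0.3322]
  [   0.0117     0.0370     0.3276     1.2034]
x = (I − A)⁻¹ d = adj(I−A)·d / det(I−A), with det(I−A) = 0.6411:
  x_1 = (0.695250·210 + 0.064625·210 + 0.234000·80 + 0.142250·170) / 0.6411 = 202.47625 / 0.6411 ≈ 315.83
  x_2 = (0.237750·210 + 0.752875·210 + 0.246000·80 + 0.094750·170) / 0.6411 = 243.81875 / 0.6411 ≈ 380.31
  x_3 = (0.027000·210 + 0.085500·210 + 0.756000·80 + 0.213000·170) / 0.6411 = 120.315 / 0.6411 ≈ 187.67
  x_4 = (0.007500·210 + 0.023750·210 + 0.210000·80 + 0.771500·170) / 0.6411 = 154.5175 / 0.6411 ≈ 241.02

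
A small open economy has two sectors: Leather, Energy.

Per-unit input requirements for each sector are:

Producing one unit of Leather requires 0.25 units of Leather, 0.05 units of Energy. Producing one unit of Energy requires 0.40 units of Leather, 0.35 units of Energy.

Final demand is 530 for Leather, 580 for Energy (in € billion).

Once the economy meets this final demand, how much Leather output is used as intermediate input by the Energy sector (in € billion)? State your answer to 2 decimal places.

z_12 = 394.87

I − A =
  [   0.75    -0.40]
  [  -0.05     0.65]
det(I−A) = (0.75)(0.65) − (-0.40)(-0.05) = 0.4675
adj(I−A) = [[0.65, 0.40], [0.05, 0.75]]
(I − A)⁻¹ = adj(I−A) / det(I−A) ≈
  [   1.3904     0.8556]
  [   0.1070     1.6043]
First solve x = (I − A)⁻¹ d = adj(I−A)·d / det(I−A); in particular x_2 = (0.05·530 + 0.75·580) / 0.4675 = 461.50 / 0.4675 ≈ 987.1658.
Intermediate flow from 1 to 2: z_12 = a_12 · x_2 = 0.40 × 461.50 / 0.4675 = 184.60 / 0.4675 ≈ 394.87.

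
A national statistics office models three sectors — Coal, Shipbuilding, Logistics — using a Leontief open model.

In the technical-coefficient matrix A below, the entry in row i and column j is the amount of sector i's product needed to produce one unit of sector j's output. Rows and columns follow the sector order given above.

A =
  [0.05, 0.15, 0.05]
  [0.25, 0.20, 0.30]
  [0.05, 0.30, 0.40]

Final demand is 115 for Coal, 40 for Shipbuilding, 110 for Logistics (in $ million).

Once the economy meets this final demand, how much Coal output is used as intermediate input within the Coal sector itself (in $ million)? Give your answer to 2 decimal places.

I − A =
  [   0.95    -0.15    -0.05]
  [  -0.25     0.80    -0.30]
  [  -0.05    -0.30     0.60]
Cofactors of I−A, C_ij = (−1)^(i+j)·(minor ij) (rows/columns in the sector order above):
  C_11 = (0.80)(0.60) − (-0.30)(-0.30) = 0.3900
  C_12 = −[(-0.25)(0.60) − (-0.30)(-0.05)] = 0.1650
  C_13 = (-0.25)(-0.30) − (0.80)(-0.05) = 0.1150
  C_21 = −[(-0.15)(0.60) − (-0.05)(-0.30)] = 0.1050
  C_22 = (0.95)(0.60) − (-0.05)(-0.05) = 0.5675
  C_23 = −[(0.95)(-0.30) − (-0.15)(-0.05)] = 0.2925
  C_31 = (-0.15)(-0.30) − (-0.05)(0.80) = 0.0850
  C_32 = −[(0.95)(-0.30) − (-0.05)(-0.25)] = 0.2975
  C_33 = (0.95)(0.80) − (-0.15)(-0.25) = 0.7225
det(I−A) = Σ_j (I−A)_1j·C_1j = (0.95)(0.3900) + (-0.15)(0.1650) + (-0.05)(0.1150) = 0.3400
adj(I−A) = Cᵀ =
  [ 0.3900   0.1050   0.0850]
  [ 0.1650   0.5675   0.2975]
  [ 0.1150   0.2925   0.7225]
(I − A)⁻¹ = adj(I−A) / det(I−A) ≈
  [   1.1471     0.3088     0.2500]
  [   0.4853     1.6691     0.8750]
  [   0.3382     0.8603     2.1250]
First solve x = (I − A)⁻¹ d = adj(I−A)·d / det(I−A); in particular x_1 = (0.3900·115 + 0.1050·40 + 0.0850·110) / 0.3400 = 58.40 / 0.3400 ≈ 171.7647.
Intermediate flow from 1 to 1: z_11 = a_11 · x_1 = 0.05 × 58.40 / 0.3400 = 2.92 / 0.3400 ≈ 8.59.

z_11 = 8.59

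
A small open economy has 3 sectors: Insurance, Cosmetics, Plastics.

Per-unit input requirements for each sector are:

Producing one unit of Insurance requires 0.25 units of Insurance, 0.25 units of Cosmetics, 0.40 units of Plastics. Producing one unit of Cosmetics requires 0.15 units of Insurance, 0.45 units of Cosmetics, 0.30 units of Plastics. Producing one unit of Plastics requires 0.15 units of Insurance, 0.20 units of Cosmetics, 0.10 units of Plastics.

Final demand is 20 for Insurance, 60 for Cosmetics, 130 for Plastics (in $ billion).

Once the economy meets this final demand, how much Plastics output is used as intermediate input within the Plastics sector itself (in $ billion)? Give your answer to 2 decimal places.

I − A =
  [   0.75    -0.15    -0.15]
  [  -0.25     0.55    -0.20]
  [  -0.40    -0.30     0.90]
Cofactors of I−A, C_ij = (−1)^(i+j)·(minor ij) (rows/columns in the sector order above):
  C_11 = (0.55)(0.90) − (-0.20)(-0.30) = 0.4350
  C_12 = −[(-0.25)(0.90) − (-0.20)(-0.40)] = 0.3050
  C_13 = (-0.25)(-0.30) − (0.55)(-0.40) = 0.2950
  C_21 = −[(-0.15)(0.90) − (-0.15)(-0.30)] = 0.1800
  C_22 = (0.75)(0.90) − (-0.15)(-0.40) = 0.6150
  C_23 = −[(0.75)(-0.30) − (-0.15)(-0.40)] = 0.2850
  C_31 = (-0.15)(-0.20) − (-0.15)(0.55) = 0.1125
  C_32 = −[(0.75)(-0.20) − (-0.15)(-0.25)] = 0.1875
  C_33 = (0.75)(0.55) − (-0.15)(-0.25) = 0.3750
det(I−A) = Σ_j (I−A)_1j·C_1j = (0.75)(0.4350) + (-0.15)(0.3050) + (-0.15)(0.2950) = 0.23625
adj(I−A) = Cᵀ =
  [ 0.4350   0.1800   0.1125]
  [ 0.3050   0.6150   0.1875]
  [ 0.2950   0.2850   0.3750]
(I − A)⁻¹ = adj(I−A) / det(I−A) ≈
  [   1.8413     0.7619     0.4762]
  [   1.2910     2.6032     0.7937]
  [   1.2487     1.2063     1.5873]
First solve x = (I − A)⁻¹ d = adj(I−A)·d / det(I−A); in particular x_P = (0.2950·20 + 0.2850·60 + 0.3750·130) / 0.23625 = 71.75 / 0.23625 ≈ 303.7037.
Intermediate flow from P to P: z_PP = a_PP · x_P = 0.10 × 71.75 / 0.23625 = 7.175 / 0.23625 ≈ 30.37.

z_PP = 30.37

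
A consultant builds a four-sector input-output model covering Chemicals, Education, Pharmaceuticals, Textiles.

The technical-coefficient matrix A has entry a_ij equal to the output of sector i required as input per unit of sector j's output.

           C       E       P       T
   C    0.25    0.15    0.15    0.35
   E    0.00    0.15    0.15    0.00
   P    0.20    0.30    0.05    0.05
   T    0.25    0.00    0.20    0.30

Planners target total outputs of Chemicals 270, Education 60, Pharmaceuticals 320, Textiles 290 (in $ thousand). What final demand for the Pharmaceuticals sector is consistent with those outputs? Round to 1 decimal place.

I − A =
  [   0.75    -0.15    -0.15    -0.35]
  [   0.00     0.85    -0.15     0.00]
  [  -0.20    -0.30     0.95    -0.05]
  [  -0.25     0.00    -0.20     0.70]
d = (I − A) x:
  d_C = (+0.75)·270 + (-0.15)·60 + (-0.15)·320 + (-0.35)·290 = 44.0
  d_E = (+0.00)·270 + (+0.85)·60 + (-0.15)·320 + (+0.00)·290 = 3.0
  d_P = (-0.20)·270 + (-0.30)·60 + (+0.95)·320 + (-0.05)·290 = 217.5
  d_T = (-0.25)·270 + (+0.00)·60 + (-0.20)·320 + (+0.70)·290 = 71.5

d_P = 217.5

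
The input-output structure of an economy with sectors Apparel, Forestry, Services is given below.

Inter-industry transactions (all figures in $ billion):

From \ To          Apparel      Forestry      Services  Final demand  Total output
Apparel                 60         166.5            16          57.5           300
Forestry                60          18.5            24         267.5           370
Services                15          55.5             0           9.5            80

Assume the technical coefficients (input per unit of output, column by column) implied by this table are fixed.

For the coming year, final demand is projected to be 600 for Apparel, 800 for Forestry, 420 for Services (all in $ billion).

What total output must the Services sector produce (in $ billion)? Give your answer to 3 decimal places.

Technical coefficients a_ij = z_ij / X_j:
  a_AA = 60/300 = 0.20, a_FA = 60/300 = 0.20, a_SA = 15/300 = 0.05
  a_AF = 166.5/370 = 0.45, a_FF = 18.5/370 = 0.05, a_SF = 55.5/370 = 0.15
  a_AS = 16/80 = 0.20, a_FS = 24/80 = 0.30, a_SS = 0/80 = 0.00
I − A =
  [   0.80    -0.45    -0.20]
  [  -0.20     0.95    -0.30]
  [  -0.05    -0.15     1.00]
Cofactors of I−A, C_ij = (−1)^(i+j)·(minor ij) (rows/columns in the sector order above):
  C_11 = (0.95)(1.00) − (-0.30)(-0.15) = 0.9050
  C_12 = −[(-0.20)(1.00) − (-0.30)(-0.05)] = 0.2150
  C_13 = (-0.20)(-0.15) − (0.95)(-0.05) = 0.0775
  C_21 = −[(-0.45)(1.00) − (-0.20)(-0.15)] = 0.4800
  C_22 = (0.80)(1.00) − (-0.20)(-0.05) = 0.7900
  C_23 = −[(0.80)(-0.15) − (-0.45)(-0.05)] = 0.1425
  C_31 = (-0.45)(-0.30) − (-0.20)(0.95) = 0.3250
  C_32 = −[(0.80)(-0.30) − (-0.20)(-0.20)] = 0.2800
  C_33 = (0.80)(0.95) − (-0.45)(-0.20) = 0.6700
det(I−A) = Σ_j (I−A)_1j·C_1j = (0.80)(0.9050) + (-0.45)(0.2150) + (-0.20)(0.0775) = 0.61175
adj(I−A) = Cᵀ =
  [ 0.9050   0.4800   0.3250]
  [ 0.2150   0.7900   0.2800]
  [ 0.0775   0.1425   0.6700]
(I − A)⁻¹ = adj(I−A) / det(I−A) ≈
  [   1.4794     0.7846     0.5313]
  [   0.3515     1.2914     0.4577]
  [   0.1267     0.2329     1.0952]
x = (I − A)⁻¹ d = adj(I−A)·d / det(I−A), with det(I−A) = 0.61175:
  x_A = (0.9050·600 + 0.4800·800 + 0.3250·420) / 0.61175 = 1063.50 / 0.61175 ≈ 1738.455
  x_F = (0.2150·600 + 0.7900·800 + 0.2800·420) / 0.61175 = 878.60 / 0.61175 ≈ 1436.208
  x_S = (0.0775·600 + 0.1425·800 + 0.6700·420) / 0.61175 = 441.90 / 0.61175 ≈ 722.354

x_S = 722.354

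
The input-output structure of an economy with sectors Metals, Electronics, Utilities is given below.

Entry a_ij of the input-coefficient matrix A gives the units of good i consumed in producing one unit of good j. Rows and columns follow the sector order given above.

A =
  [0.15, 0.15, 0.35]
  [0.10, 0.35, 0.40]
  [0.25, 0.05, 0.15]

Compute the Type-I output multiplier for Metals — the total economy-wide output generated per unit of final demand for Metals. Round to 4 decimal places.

I − A =
  [   0.85    -0.15    -0.35]
  [  -0.10     0.65    -0.40]
  [  -0.25    -0.05     0.85]
Cofactors of I−A, C_ij = (−1)^(i+j)·(minor ij) (rows/columns in the sector order above):
  C_11 = (0.65)(0.85) − (-0.40)(-0.05) = 0.5325
  C_12 = −[(-0.10)(0.85) − (-0.40)(-0.25)] = 0.1850
  C_13 = (-0.10)(-0.05) − (0.65)(-0.25) = 0.1675
  C_21 = −[(-0.15)(0.85) − (-0.35)(-0.05)] = 0.1450
  C_22 = (0.85)(0.85) − (-0.35)(-0.25) = 0.6350
  C_23 = −[(0.85)(-0.05) − (-0.15)(-0.25)] = 0.0800
  C_31 = (-0.15)(-0.40) − (-0.35)(0.65) = 0.2875
  C_32 = −[(0.85)(-0.40) − (-0.35)(-0.10)] = 0.3750
  C_33 = (0.85)(0.65) − (-0.15)(-0.10) = 0.5375
det(I−A) = Σ_j (I−A)_1j·C_1j = (0.85)(0.5325) + (-0.15)(0.1850) + (-0.35)(0.1675) = 0.36625
adj(I−A) = Cᵀ =
  [ 0.5325   0.1450   0.2875]
  [ 0.1850   0.6350   0.3750]
  [ 0.1675   0.0800   0.5375]
(I − A)⁻¹ = adj(I−A) / det(I−A) ≈
  [   1.45392     0.39590     0.78498]
  [   0.50512     1.73379     1.02389]
  [   0.45734     0.21843     1.46758]
The output multiplier for sector j is the column-j sum of the Leontief inverse (I − A)⁻¹ = adj(I−A) / det(I−A).
Column 1 of adj(I−A): (0.5325, 0.1850, 0.1675); det(I−A) = 0.36625.
m_1 = (0.5325 + 0.1850 + 0.1675) / 0.36625 = 0.885 / 0.36625 ≈ 2.4164.

m_1 = 2.4164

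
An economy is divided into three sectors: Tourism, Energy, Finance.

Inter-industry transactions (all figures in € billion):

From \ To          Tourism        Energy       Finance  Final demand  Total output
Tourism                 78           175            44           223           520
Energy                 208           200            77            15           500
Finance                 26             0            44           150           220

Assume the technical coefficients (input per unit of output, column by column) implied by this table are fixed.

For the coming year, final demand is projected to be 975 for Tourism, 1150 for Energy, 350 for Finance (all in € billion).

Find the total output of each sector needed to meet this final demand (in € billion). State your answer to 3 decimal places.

x_T = 3081.902, x_E = 4338.838, x_F = 630.119

Technical coefficients a_ij = z_ij / X_j:
  a_TT = 78/520 = 0.15, a_ET = 208/520 = 0.40, a_FT = 26/520 = 0.05
  a_TE = 175/500 = 0.35, a_EE = 200/500 = 0.40, a_FE = 0/500 = 0.00
  a_TF = 44/220 = 0.20, a_EF = 77/220 = 0.35, a_FF = 44/220 = 0.20
I − A =
  [   0.85    -0.35    -0.20]
  [  -0.40     0.60    -0.35]
  [  -0.05     0.00     0.80]
Cofactors of I−A, C_ij = (−1)^(i+j)·(minor ij) (rows/columns in the sector order above):
  C_11 = (0.60)(0.80) − (-0.35)(0.00) = 0.4800
  C_12 = −[(-0.40)(0.80) − (-0.35)(-0.05)] = 0.3375
  C_13 = (-0.40)(0.00) − (0.60)(-0.05) = 0.0300
  C_21 = −[(-0.35)(0.80) − (-0.20)(0.00)] = 0.2800
  C_22 = (0.85)(0.80) − (-0.20)(-0.05) = 0.6700
  C_23 = −[(0.85)(0.00) − (-0.35)(-0.05)] = 0.0175
  C_31 = (-0.35)(-0.35) − (-0.20)(0.60) = 0.2425
  C_32 = −[(0.85)(-0.35) − (-0.20)(-0.40)] = 0.3775
  C_33 = (0.85)(0.60) − (-0.35)(-0.40) = 0.3700
det(I−A) = Σ_j (I−A)_1j·C_1j = (0.85)(0.4800) + (-0.35)(0.3375) + (-0.20)(0.0300) = 0.283875
adj(I−A) = Cᵀ =
  [ 0.4800   0.2800   0.2425]
  [ 0.3375   0.6700   0.3775]
  [ 0.0300   0.0175   0.3700]
(I − A)⁻¹ = adj(I−A) / det(I−A) ≈
  [   1.6909     0.9863     0.8542]
  [   1.1889     2.3602     1.3298]
  [   0.1057     0.0616     1.3034]
x = (I − A)⁻¹ d = adj(I−A)·d / det(I−A), with det(I−A) = 0.283875:
  x_T = (0.4800·975 + 0.2800·1150 + 0.2425·350) / 0.283875 = 874.875 / 0.283875 ≈ 3081.902
  x_E = (0.3375·975 + 0.6700·1150 + 0.3775·350) / 0.283875 = 1231.6875 / 0.283875 ≈ 4338.838
  x_F = (0.0300·975 + 0.0175·1150 + 0.3700·350) / 0.283875 = 178.875 / 0.283875 ≈ 630.119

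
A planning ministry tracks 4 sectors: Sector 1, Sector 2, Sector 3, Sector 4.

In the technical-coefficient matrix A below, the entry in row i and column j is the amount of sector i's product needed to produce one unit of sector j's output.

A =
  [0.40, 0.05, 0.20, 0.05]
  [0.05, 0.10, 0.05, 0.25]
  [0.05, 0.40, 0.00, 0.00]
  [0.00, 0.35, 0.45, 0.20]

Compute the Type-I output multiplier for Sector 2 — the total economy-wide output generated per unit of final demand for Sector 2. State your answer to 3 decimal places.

I − A =
  [   0.60    -0.05    -0.20    -0.05]
  [  -0.05     0.90    -0.05    -0.25]
  [  -0.05    -0.40     1.00     0.00]
  [   0.00    -0.35    -0.45     0.80]
Compute the cofactors C_ij = (−1)^(i+j)·(3×3 minor ij) of I−A; the adjugate is their transpose:
adj(I−A) = Cᵀ =
  [ 0.571500   0.130500   0.155250   0.076500]
  [ 0.047625   0.470875   0.100625   0.150125]
  [ 0.047625   0.194875   0.376625   0.063875]
  [ 0.047625   0.315625   0.255875   0.512375]
det(I−A) = Σ_j (I−A)_1j·C_1j = (0.60)(0.571500) + (-0.05)(0.047625) + (-0.20)(0.047625) + (-0.05)(0.047625) = 0.3286125
(I − A)⁻¹ = adj(I−A) / det(I−A) ≈
  [   1.7391     0.3971     0.4724     0.2328]
  [   0.1449     1.4329     0.3062     0.4568]
  [   0.1449     0.5930     1.1461     0.1944]
  [   0.1449     0.9605     0.7787     1.5592]
The output multiplier for sector j is the column-j sum of the Leontief inverse (I − A)⁻¹ = adj(I−A) / det(I−A).
Column 2 of adj(I−A): (0.130500, 0.470875, 0.194875, 0.315625); det(I−A) = 0.3286125.
m_2 = (0.130500 + 0.470875 + 0.194875 + 0.315625) / 0.3286125 = 1.111875 / 0.3286125 ≈ 3.384.

m_2 = 3.384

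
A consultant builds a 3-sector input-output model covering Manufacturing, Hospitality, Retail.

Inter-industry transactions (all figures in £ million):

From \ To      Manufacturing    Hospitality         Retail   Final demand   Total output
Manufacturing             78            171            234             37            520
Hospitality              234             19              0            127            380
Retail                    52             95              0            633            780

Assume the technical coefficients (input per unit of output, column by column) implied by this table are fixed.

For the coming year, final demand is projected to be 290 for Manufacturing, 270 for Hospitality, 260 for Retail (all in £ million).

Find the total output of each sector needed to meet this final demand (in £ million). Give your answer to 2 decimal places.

Technical coefficients a_ij = z_ij / X_j:
  a_MM = 78/520 = 0.15, a_HM = 234/520 = 0.45, a_RM = 52/520 = 0.10
  a_MH = 171/380 = 0.45, a_HH = 19/380 = 0.05, a_RH = 95/380 = 0.25
  a_MR = 234/780 = 0.30, a_HR = 0/780 = 0.00, a_RR = 0/780 = 0.00
I − A =
  [   0.85    -0.45    -0.30]
  [  -0.45     0.95     0.00]
  [  -0.10    -0.25     1.00]
Cofactors of I−A, C_ij = (−1)^(i+j)·(minor ij) (rows/columns in the sector order above):
  C_11 = (0.95)(1.00) − (0.00)(-0.25) = 0.9500
  C_12 = −[(-0.45)(1.00) − (0.00)(-0.10)] = 0.4500
  C_13 = (-0.45)(-0.25) − (0.95)(-0.10) = 0.2075
  C_21 = −[(-0.45)(1.00) − (-0.30)(-0.25)] = 0.5250
  C_22 = (0.85)(1.00) − (-0.30)(-0.10) = 0.8200
  C_23 = −[(0.85)(-0.25) − (-0.45)(-0.10)] = 0.2575
  C_31 = (-0.45)(0.00) − (-0.30)(0.95) = 0.2850
  C_32 = −[(0.85)(0.00) − (-0.30)(-0.45)] = 0.1350
  C_33 = (0.85)(0.95) − (-0.45)(-0.45) = 0.6050
det(I−A) = Σ_j (I−A)_1j·C_1j = (0.85)(0.9500) + (-0.45)(0.4500) + (-0.30)(0.2075) = 0.54275
adj(I−A) = Cᵀ =
  [ 0.9500   0.5250   0.2850]
  [ 0.4500   0.8200   0.1350]
  [ 0.2075   0.2575   0.6050]
(I − A)⁻¹ = adj(I−A) / det(I−A) ≈
  [   1.7503     0.9673     0.5251]
  [   0.8291     1.5108     0.2487]
  [   0.3823     0.4744     1.1147]
x = (I − A)⁻¹ d = adj(I−A)·d / det(I−A), with det(I−A) = 0.54275:
  x_M = (0.9500·290 + 0.5250·270 + 0.2850·260) / 0.54275 = 491.35 / 0.54275 ≈ 905.30
  x_H = (0.4500·290 + 0.8200·270 + 0.1350·260) / 0.54275 = 387.00 / 0.54275 ≈ 713.04
  x_R = (0.2075·290 + 0.2575·270 + 0.6050·260) / 0.54275 = 287.00 / 0.54275 ≈ 528.79

x_M = 905.30, x_H = 713.04, x_R = 528.79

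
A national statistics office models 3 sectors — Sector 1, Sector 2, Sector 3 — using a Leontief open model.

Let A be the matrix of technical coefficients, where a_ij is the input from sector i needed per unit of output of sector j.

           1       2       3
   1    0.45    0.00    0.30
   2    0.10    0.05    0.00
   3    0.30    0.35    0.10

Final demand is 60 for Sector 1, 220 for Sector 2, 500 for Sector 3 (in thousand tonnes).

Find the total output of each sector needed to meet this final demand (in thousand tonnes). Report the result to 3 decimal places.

I − A =
  [   0.55     0.00    -0.30]
  [  -0.10     0.95     0.00]
  [  -0.30    -0.35     0.90]
Cofactors of I−A, C_ij = (−1)^(i+j)·(minor ij) (rows/columns in the sector order above):
  C_11 = (0.95)(0.90) − (0.00)(-0.35) = 0.8550
  C_12 = −[(-0.10)(0.90) − (0.00)(-0.30)] = 0.0900
  C_13 = (-0.10)(-0.35) − (0.95)(-0.30) = 0.3200
  C_21 = −[(0.00)(0.90) − (-0.30)(-0.35)] = 0.1050
  C_22 = (0.55)(0.90) − (-0.30)(-0.30) = 0.4050
  C_23 = −[(0.55)(-0.35) − (0.00)(-0.30)] = 0.1925
  C_31 = (0.00)(0.00) − (-0.30)(0.95) = 0.2850
  C_32 = −[(0.55)(0.00) − (-0.30)(-0.10)] = 0.0300
  C_33 = (0.55)(0.95) − (0.00)(-0.10) = 0.5225
det(I−A) = Σ_j (I−A)_1j·C_1j = (0.55)(0.8550) + (0.00)(0.0900) + (-0.30)(0.3200) = 0.37425
adj(I−A) = Cᵀ =
  [ 0.8550   0.1050   0.2850]
  [ 0.0900   0.4050   0.0300]
  [ 0.3200   0.1925   0.5225]
(I − A)⁻¹ = adj(I−A) / det(I−A) ≈
  [   2.2846     0.2806     0.7615]
  [   0.2405     1.0822     0.0802]
  [   0.8550     0.5144     1.3961]
x = (I − A)⁻¹ d = adj(I−A)·d / det(I−A), with det(I−A) = 0.37425:
  x_1 = (0.8550·60 + 0.1050·220 + 0.2850·500) / 0.37425 = 216.90 / 0.37425 ≈ 579.559
  x_2 = (0.0900·60 + 0.4050·220 + 0.0300·500) / 0.37425 = 109.50 / 0.37425 ≈ 292.585
  x_3 = (0.3200·60 + 0.1925·220 + 0.5225·500) / 0.37425 = 322.80 / 0.37425 ≈ 862.525

x_1 = 579.559, x_2 = 292.585, x_3 = 862.525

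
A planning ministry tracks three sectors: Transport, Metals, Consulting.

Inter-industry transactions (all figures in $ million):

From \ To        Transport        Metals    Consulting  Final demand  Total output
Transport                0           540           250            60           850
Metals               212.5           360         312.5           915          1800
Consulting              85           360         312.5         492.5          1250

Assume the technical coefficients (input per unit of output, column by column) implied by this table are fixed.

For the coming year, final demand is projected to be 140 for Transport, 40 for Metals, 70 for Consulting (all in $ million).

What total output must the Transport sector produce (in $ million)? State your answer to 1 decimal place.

Technical coefficients a_ij = z_ij / X_j:
  a_11 = 0/850 = 0.00, a_21 = 212.5/850 = 0.25, a_31 = 85/850 = 0.10
  a_12 = 540/1800 = 0.30, a_22 = 360/1800 = 0.20, a_32 = 360/1800 = 0.20
  a_13 = 250/1250 = 0.20, a_23 = 312.5/1250 = 0.25, a_33 = 312.5/1250 = 0.25
I − A =
  [   1.00    -0.30    -0.20]
  [  -0.25     0.80    -0.25]
  [  -0.10    -0.20     0.75]
Cofactors of I−A, C_ij = (−1)^(i+j)·(minor ij) (rows/columns in the sector order above):
  C_11 = (0.80)(0.75) − (-0.25)(-0.20) = 0.5500
  C_12 = −[(-0.25)(0.75) − (-0.25)(-0.10)] = 0.2125
  C_13 = (-0.25)(-0.20) − (0.80)(-0.10) = 0.1300
  C_21 = −[(-0.30)(0.75) − (-0.20)(-0.20)] = 0.2650
  C_22 = (1.00)(0.75) − (-0.20)(-0.10) = 0.7300
  C_23 = −[(1.00)(-0.20) − (-0.30)(-0.10)] = 0.2300
  C_31 = (-0.30)(-0.25) − (-0.20)(0.80) = 0.2350
  C_32 = −[(1.00)(-0.25) − (-0.20)(-0.25)] = 0.3000
  C_33 = (1.00)(0.80) − (-0.30)(-0.25) = 0.7250
det(I−A) = Σ_j (I−A)_1j·C_1j = (1.00)(0.5500) + (-0.30)(0.2125) + (-0.20)(0.1300) = 0.46025
adj(I−A) = Cᵀ =
  [ 0.5500   0.2650   0.2350]
  [ 0.2125   0.7300   0.3000]
  [ 0.1300   0.2300   0.7250]
(I − A)⁻¹ = adj(I−A) / det(I−A) ≈
  [   1.1950     0.5758     0.5106]
  [   0.4617     1.5861     0.6518]
  [   0.2825     0.4997     1.5752]
x = (I − A)⁻¹ d = adj(I−A)·d / det(I−A), with det(I−A) = 0.46025:
  x_1 = (0.5500·140 + 0.2650·40 + 0.2350·70) / 0.46025 = 104.05 / 0.46025 ≈ 226.1
  x_2 = (0.2125·140 + 0.7300·40 + 0.3000·70) / 0.46025 = 79.95 / 0.46025 ≈ 173.7
  x_3 = (0.1300·140 + 0.2300·40 + 0.7250·70) / 0.46025 = 78.15 / 0.46025 ≈ 169.8

x_1 = 226.1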